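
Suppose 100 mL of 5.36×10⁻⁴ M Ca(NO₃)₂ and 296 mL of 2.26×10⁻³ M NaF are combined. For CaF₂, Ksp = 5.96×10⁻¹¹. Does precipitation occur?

The combined volume is 396 mL.
[Ca²⁺] = (5.36×10⁻⁴)(100)/396 = 1.35×10⁻⁴ M
[F⁻] = (2.26×10⁻³)(296)/396 = 1.69×10⁻³ M
Q = [Ca²⁺][F⁻]^2 = 3.86×10⁻¹⁰
Q = 3.86×10⁻¹⁰ > Ksp = 5.96×10⁻¹¹, so the solution is supersaturated and CaF₂ precipitates.

Yes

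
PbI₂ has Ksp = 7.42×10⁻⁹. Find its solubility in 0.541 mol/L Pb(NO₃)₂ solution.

PbI₂(s) ⇌ Pb²⁺(aq) + 2 I⁻(aq)
The solution already contains Pb²⁺ at 0.541 mol/L. Let s be the molar solubility of PbI₂.
[Pb²⁺] ≈ 0.541 mol/L (common ion dominates); [I⁻] = 2s.
Ksp = [Pb²⁺][I⁻]^2 = (0.541)(2s)^2
(2s)^2 = 7.42×10⁻⁹ / (0.541) = 1.37×10⁻⁸
s = 5.86×10⁻⁵ mol/L

5.86×10⁻⁵ M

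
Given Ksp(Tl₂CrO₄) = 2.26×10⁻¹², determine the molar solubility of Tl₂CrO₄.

8.27×10⁻⁵ M

Tl₂CrO₄(s) ⇌ 2 Tl⁺(aq) + CrO₄²⁻(aq)
Call the molar solubility s, so that [Tl⁺] = 2s and [CrO₄²⁻] = s.
Ksp = [Tl⁺]^2[CrO₄²⁻] = (2s)^2 · s = 4s^3
4s^3 = 2.26×10⁻¹²  ⇒  s^3 = 5.65×10⁻¹³
Taking the 3rd root, s = 8.27×10⁻⁵ mol L⁻¹.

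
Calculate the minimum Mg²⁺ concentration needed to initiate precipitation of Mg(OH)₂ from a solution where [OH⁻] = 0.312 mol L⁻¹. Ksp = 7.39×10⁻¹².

Precipitation of each salt begins when its ion product equals Ksp.
Mg(OH)₂(s) ⇌ Mg²⁺(aq) + 2 OH⁻(aq)
Ksp = [Mg²⁺][OH⁻]^2 = [Mg²⁺](0.312)^2
[Mg²⁺] = 7.39×10⁻¹² / (0.312)^2 = 7.59×10⁻¹¹
[Mg²⁺] = 7.59×10⁻¹¹ mol L⁻¹

7.59×10⁻¹¹ M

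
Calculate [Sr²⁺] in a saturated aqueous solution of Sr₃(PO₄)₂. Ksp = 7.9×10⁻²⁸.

Sr₃(PO₄)₂(s) ⇌ 3 Sr²⁺(aq) + 2 PO₄³⁻(aq)
Call the molar solubility s, so that [Sr²⁺] = 3s and [PO₄³⁻] = 2s.
Ksp = [Sr²⁺]^3[PO₄³⁻]^2 = (3s)^3 · (2s)^2 = 108s^5 = 7.9×10⁻²⁸
s = 1.5×10⁻⁶ mol/L
[Sr²⁺] = 3s = 4.5×10⁻⁶ mol/L

4.5×10⁻⁶ M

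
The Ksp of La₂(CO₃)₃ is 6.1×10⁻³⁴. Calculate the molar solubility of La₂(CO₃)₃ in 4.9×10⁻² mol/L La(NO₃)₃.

La₂(CO₃)₃(s) ⇌ 2 La³⁺(aq) + 3 CO₃²⁻(aq)
The solution already contains La³⁺ at 4.9×10⁻² mol/L. Let s be the molar solubility of La₂(CO₃)₃.
[La³⁺] ≈ 4.9×10⁻² mol/L (common ion dominates); [CO₃²⁻] = 3s.
Ksp = [La³⁺]^2[CO₃²⁻]^3 = (4.9×10⁻²)^2(3s)^3
(3s)^3 = 6.1×10⁻³⁴ / (4.9×10⁻²)^2 = 2.5×10⁻³¹
s = 2.1×10⁻¹¹ mol/L

2.1×10⁻¹¹ M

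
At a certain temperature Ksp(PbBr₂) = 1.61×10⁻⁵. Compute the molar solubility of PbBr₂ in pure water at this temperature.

1.59×10⁻² M

PbBr₂(s) ⇌ Pb²⁺(aq) + 2 Br⁻(aq)
For each mole of PbBr₂ that dissolves per liter, [Pb²⁺] = s and [Br⁻] = 2s; let s denote this solubility.
Ksp = [Pb²⁺][Br⁻]^2 = s · (2s)^2 = 4s^3
4s^3 = 1.61×10⁻⁵  ⇒  s^3 = 4.03×10⁻⁶
Taking the 3rd root, s = 1.59×10⁻² mol/L.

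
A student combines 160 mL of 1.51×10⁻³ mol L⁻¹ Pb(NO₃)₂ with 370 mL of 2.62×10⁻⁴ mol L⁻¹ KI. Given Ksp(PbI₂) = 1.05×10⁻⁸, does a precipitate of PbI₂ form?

Total volume after mixing = 160 + 370 = 530 mL.
[Pb²⁺] = (1.51×10⁻³)(160)/530 = 4.56×10⁻⁴ mol L⁻¹
[I⁻] = (2.62×10⁻⁴)(370)/530 = 1.83×10⁻⁴ mol L⁻¹
Q = [Pb²⁺][I⁻]^2 = 1.53×10⁻¹¹
Q < Ksp (1.53×10⁻¹¹ vs 1.05×10⁻⁸); the solution remains unsaturated and no precipitate forms.

No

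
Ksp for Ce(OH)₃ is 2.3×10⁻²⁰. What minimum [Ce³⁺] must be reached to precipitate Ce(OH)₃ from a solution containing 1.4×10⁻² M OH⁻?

8.4×10⁻¹⁵ M

Precipitation begins when Q = Ksp.
Ce(OH)₃(s) ⇌ Ce³⁺(aq) + 3 OH⁻(aq)
Ksp = [Ce³⁺][OH⁻]^3 = [Ce³⁺](1.4×10⁻²)^3
[Ce³⁺] = 2.3×10⁻²⁰ / (1.4×10⁻²)^3 = 8.4×10⁻¹⁵
[Ce³⁺] = 8.4×10⁻¹⁵ M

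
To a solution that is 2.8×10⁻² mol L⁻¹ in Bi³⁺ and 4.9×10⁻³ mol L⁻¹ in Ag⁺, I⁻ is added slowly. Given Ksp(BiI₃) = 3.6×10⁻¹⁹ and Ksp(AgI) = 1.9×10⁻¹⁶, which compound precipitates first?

AgI

A salt starts to precipitate once the ion product Q reaches its Ksp.
For BiI₃: [I⁻] = (Ksp/[Bi³⁺])^(1/3) = 2.3×10⁻⁶ mol L⁻¹
For AgI: [I⁻] = (Ksp/[Ag⁺]) = 3.9×10⁻¹⁴ mol L⁻¹
The smaller threshold [I⁻] is reached first, so AgI precipitates first.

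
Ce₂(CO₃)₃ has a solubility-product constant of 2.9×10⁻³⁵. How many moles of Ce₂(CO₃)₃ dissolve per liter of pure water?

Ce₂(CO₃)₃(s) ⇌ 2 Ce³⁺(aq) + 3 CO₃²⁻(aq)
With molar solubility s: [Ce³⁺] = 2s, [CO₃²⁻] = 3s.
Ksp = [Ce³⁺]^2[CO₃²⁻]^3 = (2s)^2 · (3s)^3 = 108s^5
108s^5 = 2.9×10⁻³⁵  ⇒  s^5 = 2.7×10⁻³⁷
s = 4.9×10⁻⁸ mol/L

4.9×10⁻⁸ M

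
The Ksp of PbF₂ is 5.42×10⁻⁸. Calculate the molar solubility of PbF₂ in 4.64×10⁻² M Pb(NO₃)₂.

PbF₂(s) ⇌ Pb²⁺(aq) + 2 F⁻(aq)
The solution already contains Pb²⁺ at 4.64×10⁻² M. Let s be the molar solubility of PbF₂.
[Pb²⁺] ≈ 4.64×10⁻² M (common ion dominates); [F⁻] = 2s.
Ksp = [Pb²⁺][F⁻]^2 = (4.64×10⁻²)(2s)^2
(2s)^2 = 5.42×10⁻⁸ / (4.64×10⁻²) = 1.17×10⁻⁶
s = 5.40×10⁻⁴ M

5.40×10⁻⁴ M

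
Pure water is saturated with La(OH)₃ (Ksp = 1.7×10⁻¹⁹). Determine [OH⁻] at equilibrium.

2.7×10⁻⁵ M

La(OH)₃(s) ⇌ La³⁺(aq) + 3 OH⁻(aq)
If s mol/L of La(OH)₃ dissolves, [La³⁺] = s and [OH⁻] = 3s.
Ksp = [La³⁺][OH⁻]^3 = s · (3s)^3 = 27s^4 = 1.7×10⁻¹⁹
s = 8.9×10⁻⁶ mol/L
[OH⁻] = 3s = 2.7×10⁻⁵ mol/L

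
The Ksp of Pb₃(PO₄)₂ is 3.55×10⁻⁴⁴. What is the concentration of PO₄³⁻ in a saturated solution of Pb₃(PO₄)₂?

1.60×10⁻⁹ M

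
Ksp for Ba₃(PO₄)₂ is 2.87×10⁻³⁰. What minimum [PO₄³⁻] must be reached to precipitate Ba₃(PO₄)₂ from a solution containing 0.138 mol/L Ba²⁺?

3.30×10⁻¹⁴ M

Precipitation begins when Q = Ksp.
Ba₃(PO₄)₂(s) ⇌ 3 Ba²⁺(aq) + 2 PO₄³⁻(aq)
Ksp = [Ba²⁺]^3[PO₄³⁻]^2 = [PO₄³⁻]^2(0.138)^3
[PO₄³⁻]^2 = 2.87×10⁻³⁰ / (0.138)^3 = 1.09×10⁻²⁷
[PO₄³⁻] = 3.30×10⁻¹⁴ mol/L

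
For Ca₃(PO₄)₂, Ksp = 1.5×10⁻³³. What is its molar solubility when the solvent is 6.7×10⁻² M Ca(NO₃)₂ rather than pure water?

Ca₃(PO₄)₂(s) ⇌ 3 Ca²⁺(aq) + 2 PO₄³⁻(aq)
Let s be the solubility of Ca₃(PO₄)₂ here. The common ion gives [Ca²⁺] ≈ 6.7×10⁻² M, and [PO₄³⁻] = 2s.
Ksp = [Ca²⁺]^3[PO₄³⁻]^2 = (6.7×10⁻²)^3(2s)^2
(2s)^2 = 1.5×10⁻³³ / (6.7×10⁻²)^3 = 5.0×10⁻³⁰
s = 1.1×10⁻¹⁵ M

1.1×10⁻¹⁵ M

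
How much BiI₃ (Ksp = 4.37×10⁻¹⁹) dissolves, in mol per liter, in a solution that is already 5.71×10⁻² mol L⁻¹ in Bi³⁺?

6.57×10⁻⁷ M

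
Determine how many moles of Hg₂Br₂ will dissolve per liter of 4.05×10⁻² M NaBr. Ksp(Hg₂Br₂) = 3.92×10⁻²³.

2.39×10⁻²⁰ M

Hg₂Br₂(s) ⇌ Hg₂²⁺(aq) + 2 Br⁻(aq)
Br⁻ is already present at 4.05×10⁻² M. If s mol/L of Hg₂Br₂ dissolves, [Hg₂²⁺] = s while [Br⁻] ≈ 4.05×10⁻² M.
Ksp = [Hg₂²⁺][Br⁻]^2 = s(4.05×10⁻²)^2
s = 3.92×10⁻²³ / (4.05×10⁻²)^2 = 2.39×10⁻²⁰
s = 2.39×10⁻²⁰ M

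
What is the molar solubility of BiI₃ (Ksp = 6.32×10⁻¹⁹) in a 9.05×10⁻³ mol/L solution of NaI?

8.53×10⁻¹³ M

BiI₃(s) ⇌ Bi³⁺(aq) + 3 I⁻(aq)
Let s be the solubility of BiI₃ here. The common ion gives [I⁻] ≈ 9.05×10⁻³ mol/L, and [Bi³⁺] = s.
Ksp = [Bi³⁺][I⁻]^3 = s(9.05×10⁻³)^3
s = 6.32×10⁻¹⁹ / (9.05×10⁻³)^3 = 8.53×10⁻¹³
s = 8.53×10⁻¹³ mol/L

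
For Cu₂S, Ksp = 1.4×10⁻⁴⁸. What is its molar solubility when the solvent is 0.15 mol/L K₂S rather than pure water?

1.5×10⁻²⁴ M

Cu₂S(s) ⇌ 2 Cu⁺(aq) + S²⁻(aq)
S²⁻ is already present at 0.15 mol/L. If s mol/L of Cu₂S dissolves, [Cu⁺] = 2s while [S²⁻] ≈ 0.15 mol/L.
Ksp = [Cu⁺]^2[S²⁻] = (2s)^2(0.15)
(2s)^2 = 1.4×10⁻⁴⁸ / (0.15) = 9.3×10⁻⁴⁸
s = 1.5×10⁻²⁴ mol/L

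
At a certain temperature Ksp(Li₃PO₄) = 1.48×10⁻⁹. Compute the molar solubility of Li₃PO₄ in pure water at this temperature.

2.72×10⁻³ M

Li₃PO₄(s) ⇌ 3 Li⁺(aq) + PO₄³⁻(aq)
If s mol/L of Li₃PO₄ dissolves, [Li⁺] = 3s and [PO₄³⁻] = s.
Ksp = [Li⁺]^3[PO₄³⁻] = (3s)^3 · s = 27s^4
27s^4 = 1.48×10⁻⁹  ⇒  s^4 = 5.48×10⁻¹¹
s = (5.48×10⁻¹¹)^(1/4) = 2.72×10⁻³ mol/L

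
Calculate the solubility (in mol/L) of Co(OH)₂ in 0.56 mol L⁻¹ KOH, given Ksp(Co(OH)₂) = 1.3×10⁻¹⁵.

4.1×10⁻¹⁵ M

Co(OH)₂(s) ⇌ Co²⁺(aq) + 2 OH⁻(aq)
OH⁻ is already present at 0.56 mol L⁻¹. If s mol/L of Co(OH)₂ dissolves, [Co²⁺] = s while [OH⁻] ≈ 0.56 mol L⁻¹.
Ksp = [Co²⁺][OH⁻]^2 = s(0.56)^2
s = 1.3×10⁻¹⁵ / (0.56)^2 = 4.1×10⁻¹⁵
s = 4.1×10⁻¹⁵ mol L⁻¹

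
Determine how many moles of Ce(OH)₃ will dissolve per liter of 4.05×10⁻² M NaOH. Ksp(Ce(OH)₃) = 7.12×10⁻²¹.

1.07×10⁻¹⁶ M

Ce(OH)₃(s) ⇌ Ce³⁺(aq) + 3 OH⁻(aq)
OH⁻ is already present at 4.05×10⁻² M. If s mol/L of Ce(OH)₃ dissolves, [Ce³⁺] = s while [OH⁻] ≈ 4.05×10⁻² M.
Ksp = [Ce³⁺][OH⁻]^3 = s(4.05×10⁻²)^3
s = 7.12×10⁻²¹ / (4.05×10⁻²)^3 = 1.07×10⁻¹⁶
s = 1.07×10⁻¹⁶ M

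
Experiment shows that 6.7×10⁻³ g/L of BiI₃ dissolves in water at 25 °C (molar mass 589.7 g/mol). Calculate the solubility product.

Convert to molarity: s = 6.7×10⁻³ / 589.7 = 1.136×10⁻⁵ mol/L
BiI₃(s) ⇌ Bi³⁺(aq) + 3 I⁻(aq)
Call the molar solubility s, so that [Bi³⁺] = s and [I⁻] = 3s.
Ksp = [Bi³⁺][I⁻]^3 = s · (3s)^3 = 27s^4
Ksp = 27 × (1.136×10⁻⁵)^4 = 4.5×10⁻¹⁹

Ksp = 4.5×10⁻¹⁹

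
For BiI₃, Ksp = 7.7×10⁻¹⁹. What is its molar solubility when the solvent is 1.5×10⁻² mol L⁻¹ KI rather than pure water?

2.3×10⁻¹³ M

BiI₃(s) ⇌ Bi³⁺(aq) + 3 I⁻(aq)
Let s be the solubility of BiI₃ here. The common ion gives [I⁻] ≈ 1.5×10⁻² mol L⁻¹, and [Bi³⁺] = s.
Ksp = [Bi³⁺][I⁻]^3 = s(1.5×10⁻²)^3
s = 7.7×10⁻¹⁹ / (1.5×10⁻²)^3 = 2.3×10⁻¹³
s = 2.3×10⁻¹³ mol L⁻¹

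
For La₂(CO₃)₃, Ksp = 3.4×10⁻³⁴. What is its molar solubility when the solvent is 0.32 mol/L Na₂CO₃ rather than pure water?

La₂(CO₃)₃(s) ⇌ 2 La³⁺(aq) + 3 CO₃²⁻(aq)
With CO₃²⁻ already at 0.32 mol/L and s small, take [CO₃²⁻] ≈ 0.32 mol/L and [La³⁺] = 2s.
Ksp = [La³⁺]^2[CO₃²⁻]^3 = (2s)^2(0.32)^3
(2s)^2 = 3.4×10⁻³⁴ / (0.32)^3 = 1.0×10⁻³²
s = 5.1×10⁻¹⁷ mol/L

5.1×10⁻¹⁷ M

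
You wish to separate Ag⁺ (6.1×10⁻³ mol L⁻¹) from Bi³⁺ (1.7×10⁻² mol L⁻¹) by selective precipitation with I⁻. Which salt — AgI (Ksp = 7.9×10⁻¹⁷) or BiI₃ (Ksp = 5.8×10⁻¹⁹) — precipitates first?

Precipitation begins when Q = Ksp.
For AgI: [I⁻] = (Ksp/[Ag⁺]) = 1.3×10⁻¹⁴ mol L⁻¹
For BiI₃: [I⁻] = (Ksp/[Bi³⁺])^(1/3) = 3.2×10⁻⁶ mol L⁻¹
The smaller threshold [I⁻] is reached first, so AgI precipitates first.

AgI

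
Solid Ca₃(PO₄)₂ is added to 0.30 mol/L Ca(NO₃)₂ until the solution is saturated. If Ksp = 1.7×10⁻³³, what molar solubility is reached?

1.3×10⁻¹⁶ M

Ca₃(PO₄)₂(s) ⇌ 3 Ca²⁺(aq) + 2 PO₄³⁻(aq)
With Ca²⁺ already at 0.30 mol/L and s small, take [Ca²⁺] ≈ 0.30 mol/L and [PO₄³⁻] = 2s.
Ksp = [Ca²⁺]^3[PO₄³⁻]^2 = (0.30)^3(2s)^2
(2s)^2 = 1.7×10⁻³³ / (0.30)^3 = 6.3×10⁻³²
s = 1.3×10⁻¹⁶ mol/L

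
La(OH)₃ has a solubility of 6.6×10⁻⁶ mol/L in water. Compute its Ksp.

Ksp = 5.1×10⁻²⁰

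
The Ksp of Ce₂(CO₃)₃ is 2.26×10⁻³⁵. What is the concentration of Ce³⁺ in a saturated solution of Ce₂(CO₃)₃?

9.23×10⁻⁸ M

Ce₂(CO₃)₃(s) ⇌ 2 Ce³⁺(aq) + 3 CO₃²⁻(aq)
With molar solubility s: [Ce³⁺] = 2s, [CO₃²⁻] = 3s.
Ksp = [Ce³⁺]^2[CO₃²⁻]^3 = (2s)^2 · (3s)^3 = 108s^5 = 2.26×10⁻³⁵
s = 4.61×10⁻⁸ mol/L
[Ce³⁺] = 2s = 9.23×10⁻⁸ mol/L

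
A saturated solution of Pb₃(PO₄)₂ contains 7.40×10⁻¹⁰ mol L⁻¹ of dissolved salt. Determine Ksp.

Pb₃(PO₄)₂(s) ⇌ 3 Pb²⁺(aq) + 2 PO₄³⁻(aq)
Let s be the molar solubility. Then [Pb²⁺] = 3s and [PO₄³⁻] = 2s.
Ksp = [Pb²⁺]^3[PO₄³⁻]^2 = (3s)^3 · (2s)^2 = 108s^5
Ksp = 108 × (7.40×10⁻¹⁰)^5 = 2.40×10⁻⁴⁴

Ksp = 2.40×10⁻⁴⁴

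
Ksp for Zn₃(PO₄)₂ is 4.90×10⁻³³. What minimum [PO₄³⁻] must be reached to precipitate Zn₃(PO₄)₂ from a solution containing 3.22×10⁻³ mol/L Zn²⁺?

3.83×10⁻¹³ M

The threshold for precipitation is Q = Ksp.
Zn₃(PO₄)₂(s) ⇌ 3 Zn²⁺(aq) + 2 PO₄³⁻(aq)
Ksp = [Zn²⁺]^3[PO₄³⁻]^2 = [PO₄³⁻]^2(3.22×10⁻³)^3
[PO₄³⁻]^2 = 4.90×10⁻³³ / (3.22×10⁻³)^3 = 1.47×10⁻²⁵
[PO₄³⁻] = 3.83×10⁻¹³ mol/L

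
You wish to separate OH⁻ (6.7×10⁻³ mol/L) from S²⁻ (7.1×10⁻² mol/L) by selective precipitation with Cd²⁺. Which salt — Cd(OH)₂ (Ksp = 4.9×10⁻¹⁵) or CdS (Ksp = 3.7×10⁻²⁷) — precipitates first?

Precipitation begins when Q = Ksp.
For Cd(OH)₂: [Cd²⁺] = (Ksp/[OH⁻]^2) = 1.1×10⁻¹⁰ mol/L
For CdS: [Cd²⁺] = (Ksp/[S²⁻]) = 5.2×10⁻²⁶ mol/L
CdS requires the lower [Cd²⁺], so it precipitates first.

CdS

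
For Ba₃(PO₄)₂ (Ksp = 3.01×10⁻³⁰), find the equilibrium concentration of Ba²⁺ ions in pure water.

Ba₃(PO₄)₂(s) ⇌ 3 Ba²⁺(aq) + 2 PO₄³⁻(aq)
For each mole of Ba₃(PO₄)₂ that dissolves per liter, [Ba²⁺] = 3s and [PO₄³⁻] = 2s; let s denote this solubility.
Ksp = [Ba²⁺]^3[PO₄³⁻]^2 = (3s)^3 · (2s)^2 = 108s^5 = 3.01×10⁻³⁰
s = 4.89×10⁻⁷ mol/L
[Ba²⁺] = 3s = 1.47×10⁻⁶ mol/L

1.47×10⁻⁶ M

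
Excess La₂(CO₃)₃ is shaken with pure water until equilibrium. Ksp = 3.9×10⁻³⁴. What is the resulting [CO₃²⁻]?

La₂(CO₃)₃(s) ⇌ 2 La³⁺(aq) + 3 CO₃²⁻(aq)
Let s be the molar solubility. Then [La³⁺] = 2s and [CO₃²⁻] = 3s.
Ksp = [La³⁺]^2[CO₃²⁻]^3 = (2s)^2 · (3s)^3 = 108s^5 = 3.9×10⁻³⁴
s = 8.2×10⁻⁸ M
[CO₃²⁻] = 3s = 2.4×10⁻⁷ M

2.4×10⁻⁷ M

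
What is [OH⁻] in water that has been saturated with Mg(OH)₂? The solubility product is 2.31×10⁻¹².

Mg(OH)₂(s) ⇌ Mg²⁺(aq) + 2 OH⁻(aq)
Let s be the molar solubility. Then [Mg²⁺] = s and [OH⁻] = 2s.
Ksp = [Mg²⁺][OH⁻]^2 = s · (2s)^2 = 4s^3 = 2.31×10⁻¹²
s = 8.33×10⁻⁵ M
[OH⁻] = 2s = 1.67×10⁻⁴ M

1.67×10⁻⁴ M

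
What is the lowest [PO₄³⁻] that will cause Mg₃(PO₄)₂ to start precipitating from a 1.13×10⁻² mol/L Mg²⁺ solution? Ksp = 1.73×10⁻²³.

3.46×10⁻⁹ M

Precipitation of each salt begins when its ion product equals Ksp.
Mg₃(PO₄)₂(s) ⇌ 3 Mg²⁺(aq) + 2 PO₄³⁻(aq)
Ksp = [Mg²⁺]^3[PO₄³⁻]^2 = [PO₄³⁻]^2(1.13×10⁻²)^3
[PO₄³⁻]^2 = 1.73×10⁻²³ / (1.13×10⁻²)^3 = 1.20×10⁻¹⁷
[PO₄³⁻] = 3.46×10⁻⁹ mol/L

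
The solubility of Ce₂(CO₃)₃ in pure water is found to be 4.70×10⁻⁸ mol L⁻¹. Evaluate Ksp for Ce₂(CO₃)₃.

Ce₂(CO₃)₃(s) ⇌ 2 Ce³⁺(aq) + 3 CO₃²⁻(aq)
Let s be the molar solubility. Then [Ce³⁺] = 2s and [CO₃²⁻] = 3s.
Ksp = [Ce³⁺]^2[CO₃²⁻]^3 = (2s)^2 · (3s)^3 = 108s^5
Ksp = 108 × (4.70×10⁻⁸)^5 = 2.48×10⁻³⁵

Ksp = 2.48×10⁻³⁵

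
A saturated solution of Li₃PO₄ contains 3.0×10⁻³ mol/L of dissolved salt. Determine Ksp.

Ksp = 2.2×10⁻⁹

Li₃PO₄(s) ⇌ 3 Li⁺(aq) + PO₄³⁻(aq)
Call the molar solubility s, so that [Li⁺] = 3s and [PO₄³⁻] = s.
Ksp = [Li⁺]^3[PO₄³⁻] = (3s)^3 · s = 27s^4
Ksp = 27 × (3.0×10⁻³)^4 = 2.2×10⁻⁹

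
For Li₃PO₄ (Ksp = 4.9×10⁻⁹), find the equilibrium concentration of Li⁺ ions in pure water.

1.1×10⁻² M

Li₃PO₄(s) ⇌ 3 Li⁺(aq) + PO₄³⁻(aq)
For each mole of Li₃PO₄ that dissolves per liter, [Li⁺] = 3s and [PO₄³⁻] = s; let s denote this solubility.
Ksp = [Li⁺]^3[PO₄³⁻] = (3s)^3 · s = 27s^4 = 4.9×10⁻⁹
s = 3.7×10⁻³ mol/L
[Li⁺] = 3s = 1.1×10⁻² mol/L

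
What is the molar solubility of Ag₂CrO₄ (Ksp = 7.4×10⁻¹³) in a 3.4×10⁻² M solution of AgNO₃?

6.4×10⁻¹⁰ M

Ag₂CrO₄(s) ⇌ 2 Ag⁺(aq) + CrO₄²⁻(aq)
With Ag⁺ already at 3.4×10⁻² M and s small, take [Ag⁺] ≈ 3.4×10⁻² M and [CrO₄²⁻] = s.
Ksp = [Ag⁺]^2[CrO₄²⁻] = (3.4×10⁻²)^2s
s = 7.4×10⁻¹³ / (3.4×10⁻²)^2 = 6.4×10⁻¹⁰
s = 6.4×10⁻¹⁰ M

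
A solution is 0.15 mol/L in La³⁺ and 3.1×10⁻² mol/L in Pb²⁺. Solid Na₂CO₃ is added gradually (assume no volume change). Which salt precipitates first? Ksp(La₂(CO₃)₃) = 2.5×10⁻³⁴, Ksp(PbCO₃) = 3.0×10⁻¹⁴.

PbCO₃

Precipitation begins when Q = Ksp.
For La₂(CO₃)₃: [CO₃²⁻] = (Ksp/[La³⁺]^2)^(1/3) = 2.2×10⁻¹¹ mol/L
For PbCO₃: [CO₃²⁻] = (Ksp/[Pb²⁺]) = 9.7×10⁻¹³ mol/L
The smaller threshold [CO₃²⁻] is reached first, so PbCO₃ precipitates first.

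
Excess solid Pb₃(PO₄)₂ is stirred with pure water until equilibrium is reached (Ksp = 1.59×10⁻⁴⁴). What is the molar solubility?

Pb₃(PO₄)₂(s) ⇌ 3 Pb²⁺(aq) + 2 PO₄³⁻(aq)
With molar solubility s: [Pb²⁺] = 3s, [PO₄³⁻] = 2s.
Ksp = [Pb²⁺]^3[PO₄³⁻]^2 = (3s)^3 · (2s)^2 = 108s^5
108s^5 = 1.59×10⁻⁴⁴  ⇒  s^5 = 1.47×10⁻⁴⁶
s = 6.82×10⁻¹⁰ mol L⁻¹

6.82×10⁻¹⁰ M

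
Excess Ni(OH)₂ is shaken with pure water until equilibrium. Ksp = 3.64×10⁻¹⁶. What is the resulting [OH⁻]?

9.00×10⁻⁶ M

Ni(OH)₂(s) ⇌ Ni²⁺(aq) + 2 OH⁻(aq)
If s mol/L of Ni(OH)₂ dissolves, [Ni²⁺] = s and [OH⁻] = 2s.
Ksp = [Ni²⁺][OH⁻]^2 = s · (2s)^2 = 4s^3 = 3.64×10⁻¹⁶
s = 4.50×10⁻⁶ M
[OH⁻] = 2s = 9.00×10⁻⁶ M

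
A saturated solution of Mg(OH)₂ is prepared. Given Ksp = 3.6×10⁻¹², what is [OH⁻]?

Mg(OH)₂(s) ⇌ Mg²⁺(aq) + 2 OH⁻(aq)
Let s be the molar solubility. Then [Mg²⁺] = s and [OH⁻] = 2s.
Ksp = [Mg²⁺][OH⁻]^2 = s · (2s)^2 = 4s^3 = 3.6×10⁻¹²
s = 9.7×10⁻⁵ mol L⁻¹
[OH⁻] = 2s = 1.9×10⁻⁴ mol L⁻¹

1.9×10⁻⁴ M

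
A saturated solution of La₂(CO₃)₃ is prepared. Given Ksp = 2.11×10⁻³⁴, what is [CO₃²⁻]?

2.16×10⁻⁷ M

La₂(CO₃)₃(s) ⇌ 2 La³⁺(aq) + 3 CO₃²⁻(aq)
Let s be the molar solubility. Then [La³⁺] = 2s and [CO₃²⁻] = 3s.
Ksp = [La³⁺]^2[CO₃²⁻]^3 = (2s)^2 · (3s)^3 = 108s^5 = 2.11×10⁻³⁴
s = 7.21×10⁻⁸ mol L⁻¹
[CO₃²⁻] = 3s = 2.16×10⁻⁷ mol L⁻¹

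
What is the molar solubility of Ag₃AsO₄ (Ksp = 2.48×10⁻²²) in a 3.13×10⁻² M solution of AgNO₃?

8.09×10⁻¹⁸ M

Ag₃AsO₄(s) ⇌ 3 Ag⁺(aq) + AsO₄³⁻(aq)
The solution already contains Ag⁺ at 3.13×10⁻² M. Let s be the molar solubility of Ag₃AsO₄.
[Ag⁺] ≈ 3.13×10⁻² M (common ion dominates); [AsO₄³⁻] = s.
Ksp = [Ag⁺]^3[AsO₄³⁻] = (3.13×10⁻²)^3s
s = 2.48×10⁻²² / (3.13×10⁻²)^3 = 8.09×10⁻¹⁸
s = 8.09×10⁻¹⁸ M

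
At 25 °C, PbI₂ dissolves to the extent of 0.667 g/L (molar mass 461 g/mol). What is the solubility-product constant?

Ksp = 1.21×10⁻⁸

Convert to molarity: s = 0.667 / 461 = 1.4469×10⁻³ mol/L
PbI₂(s) ⇌ Pb²⁺(aq) + 2 I⁻(aq)
Let s be the molar solubility. Then [Pb²⁺] = s and [I⁻] = 2s.
Ksp = [Pb²⁺][I⁻]^2 = s · (2s)^2 = 4s^3
Ksp = 4 × (1.4469×10⁻³)^3 = 1.21×10⁻⁸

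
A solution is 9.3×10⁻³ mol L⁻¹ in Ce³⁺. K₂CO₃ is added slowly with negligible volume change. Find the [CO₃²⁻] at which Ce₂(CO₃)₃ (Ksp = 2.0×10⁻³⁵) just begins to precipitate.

6.1×10⁻¹¹ M

The threshold for precipitation is Q = Ksp.
Ce₂(CO₃)₃(s) ⇌ 2 Ce³⁺(aq) + 3 CO₃²⁻(aq)
Ksp = [Ce³⁺]^2[CO₃²⁻]^3 = [CO₃²⁻]^3(9.3×10⁻³)^2
[CO₃²⁻]^3 = 2.0×10⁻³⁵ / (9.3×10⁻³)^2 = 2.3×10⁻³¹
[CO₃²⁻] = 6.1×10⁻¹¹ mol L⁻¹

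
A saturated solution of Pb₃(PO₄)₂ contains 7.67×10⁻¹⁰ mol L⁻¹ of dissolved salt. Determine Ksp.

Ksp = 2.87×10⁻⁴⁴

Pb₃(PO₄)₂(s) ⇌ 3 Pb²⁺(aq) + 2 PO₄³⁻(aq)
If s mol/L of Pb₃(PO₄)₂ dissolves, [Pb²⁺] = 3s and [PO₄³⁻] = 2s.
Ksp = [Pb²⁺]^3[PO₄³⁻]^2 = (3s)^3 · (2s)^2 = 108s^5
Ksp = 108 × (7.67×10⁻¹⁰)^5 = 2.87×10⁻⁴⁴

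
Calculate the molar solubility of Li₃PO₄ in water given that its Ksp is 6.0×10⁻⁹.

Li₃PO₄(s) ⇌ 3 Li⁺(aq) + PO₄³⁻(aq)
Let s be the molar solubility. Then [Li⁺] = 3s and [PO₄³⁻] = s.
Ksp = [Li⁺]^3[PO₄³⁻] = (3s)^3 · s = 27s^4
27s^4 = 6.0×10⁻⁹  ⇒  s^4 = 2.2×10⁻¹⁰
Taking the 4th root, s = 3.9×10⁻³ mol/L.

3.9×10⁻³ M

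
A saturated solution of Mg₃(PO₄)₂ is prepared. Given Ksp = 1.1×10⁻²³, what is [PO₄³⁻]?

2.0×10⁻⁵ M

Mg₃(PO₄)₂(s) ⇌ 3 Mg²⁺(aq) + 2 PO₄³⁻(aq)
With molar solubility s: [Mg²⁺] = 3s, [PO₄³⁻] = 2s.
Ksp = [Mg²⁺]^3[PO₄³⁻]^2 = (3s)^3 · (2s)^2 = 108s^5 = 1.1×10⁻²³
s = 1.0×10⁻⁵ M
[PO₄³⁻] = 2s = 2.0×10⁻⁵ M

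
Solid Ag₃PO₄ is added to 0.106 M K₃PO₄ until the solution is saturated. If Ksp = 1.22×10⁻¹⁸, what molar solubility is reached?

Ag₃PO₄(s) ⇌ 3 Ag⁺(aq) + PO₄³⁻(aq)
The solution already contains PO₄³⁻ at 0.106 M. Let s be the molar solubility of Ag₃PO₄.
[PO₄³⁻] ≈ 0.106 M (common ion dominates); [Ag⁺] = 3s.
Ksp = [Ag⁺]^3[PO₄³⁻] = (3s)^3(0.106)
(3s)^3 = 1.22×10⁻¹⁸ / (0.106) = 1.15×10⁻¹⁷
s = 7.53×10⁻⁷ M

7.53×10⁻⁷ M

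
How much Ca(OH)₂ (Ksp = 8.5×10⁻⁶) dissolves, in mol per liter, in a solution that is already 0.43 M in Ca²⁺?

2.2×10⁻³ M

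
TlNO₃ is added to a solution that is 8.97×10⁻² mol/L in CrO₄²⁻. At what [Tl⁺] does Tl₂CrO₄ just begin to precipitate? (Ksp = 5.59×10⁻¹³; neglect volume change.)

The threshold for precipitation is Q = Ksp.
Tl₂CrO₄(s) ⇌ 2 Tl⁺(aq) + CrO₄²⁻(aq)
Ksp = [Tl⁺]^2[CrO₄²⁻] = [Tl⁺]^2(8.97×10⁻²)
[Tl⁺]^2 = 5.59×10⁻¹³ / (8.97×10⁻²) = 6.23×10⁻¹²
[Tl⁺] = 2.50×10⁻⁶ mol/L

2.50×10⁻⁶ M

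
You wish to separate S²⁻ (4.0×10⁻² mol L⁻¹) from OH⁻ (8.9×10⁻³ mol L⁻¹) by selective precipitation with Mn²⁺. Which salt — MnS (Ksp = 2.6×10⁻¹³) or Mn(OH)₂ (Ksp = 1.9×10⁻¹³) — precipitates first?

Precipitation begins when Q = Ksp.
For MnS: [Mn²⁺] = (Ksp/[S²⁻]) = 6.5×10⁻¹² mol L⁻¹
For Mn(OH)₂: [Mn²⁺] = (Ksp/[OH⁻]^2) = 2.4×10⁻⁹ mol L⁻¹
Since MnS needs less Mn²⁺ to reach saturation, it precipitates first.

MnS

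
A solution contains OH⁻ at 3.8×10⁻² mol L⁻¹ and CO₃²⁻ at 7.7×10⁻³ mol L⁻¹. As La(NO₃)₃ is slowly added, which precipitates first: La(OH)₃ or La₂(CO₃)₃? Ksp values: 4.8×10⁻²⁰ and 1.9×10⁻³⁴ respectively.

Each salt precipitates once Q = Ksp for that salt.
For La(OH)₃: [La³⁺] = (Ksp/[OH⁻]^3) = 8.7×10⁻¹⁶ mol L⁻¹
For La₂(CO₃)₃: [La³⁺] = (Ksp/[CO₃²⁻]^3)^(1/2) = 2.0×10⁻¹⁴ mol L⁻¹
Since La(OH)₃ needs less La³⁺ to reach saturation, it precipitates first.

La(OH)₃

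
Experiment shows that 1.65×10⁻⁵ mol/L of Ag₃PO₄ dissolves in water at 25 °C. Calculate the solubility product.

Ksp = 2.00×10⁻¹⁸

Ag₃PO₄(s) ⇌ 3 Ag⁺(aq) + PO₄³⁻(aq)
Call the molar solubility s, so that [Ag⁺] = 3s and [PO₄³⁻] = s.
Ksp = [Ag⁺]^3[PO₄³⁻] = (3s)^3 · s = 27s^4
Ksp = 27 × (1.65×10⁻⁵)^4 = 2.00×10⁻¹⁸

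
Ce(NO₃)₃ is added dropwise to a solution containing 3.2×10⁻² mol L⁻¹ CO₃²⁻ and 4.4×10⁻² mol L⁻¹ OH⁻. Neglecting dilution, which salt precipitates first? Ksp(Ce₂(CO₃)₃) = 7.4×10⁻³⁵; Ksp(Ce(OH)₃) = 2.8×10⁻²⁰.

Precipitation of each salt begins when its ion product equals Ksp.
For Ce₂(CO₃)₃: [Ce³⁺] = (Ksp/[CO₃²⁻]^3)^(1/2) = 1.5×10⁻¹⁵ mol L⁻¹
For Ce(OH)₃: [Ce³⁺] = (Ksp/[OH⁻]^3) = 3.3×10⁻¹⁶ mol L⁻¹
Since Ce(OH)₃ needs less Ce³⁺ to reach saturation, it precipitates first.

Ce(OH)₃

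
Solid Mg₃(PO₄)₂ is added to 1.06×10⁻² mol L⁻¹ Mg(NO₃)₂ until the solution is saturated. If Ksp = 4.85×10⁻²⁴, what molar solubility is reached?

Mg₃(PO₄)₂(s) ⇌ 3 Mg²⁺(aq) + 2 PO₄³⁻(aq)
Mg²⁺ is already present at 1.06×10⁻² mol L⁻¹. If s mol/L of Mg₃(PO₄)₂ dissolves, [PO₄³⁻] = 2s while [Mg²⁺] ≈ 1.06×10⁻² mol L⁻¹.
Ksp = [Mg²⁺]^3[PO₄³⁻]^2 = (1.06×10⁻²)^3(2s)^2
(2s)^2 = 4.85×10⁻²⁴ / (1.06×10⁻²)^3 = 4.07×10⁻¹⁸
s = 1.01×10⁻⁹ mol L⁻¹

1.01×10⁻⁹ M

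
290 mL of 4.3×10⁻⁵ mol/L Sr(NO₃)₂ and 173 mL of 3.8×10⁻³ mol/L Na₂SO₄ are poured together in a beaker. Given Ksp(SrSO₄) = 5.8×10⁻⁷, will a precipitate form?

The combined volume is 463 mL.
[Sr²⁺] = (4.3×10⁻⁵)(290)/463 = 2.7×10⁻⁵ mol/L
[SO₄²⁻] = (3.8×10⁻³)(173)/463 = 1.4×10⁻³ mol/L
Q = [Sr²⁺][SO₄²⁻] = 3.8×10⁻⁸
Since Q (3.8×10⁻⁸) is less than Ksp (5.8×10⁻⁷), no SrSO₄ precipitates.

No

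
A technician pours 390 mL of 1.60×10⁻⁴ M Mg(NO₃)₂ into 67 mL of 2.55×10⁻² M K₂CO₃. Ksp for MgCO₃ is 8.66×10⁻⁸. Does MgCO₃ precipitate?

Yes

After mixing, V = 390 mL + 67 mL = 457 mL.
[Mg²⁺] = (1.60×10⁻⁴)(390)/457 = 1.37×10⁻⁴ M
[CO₃²⁻] = (2.55×10⁻²)(67)/457 = 3.74×10⁻³ M
Q = [Mg²⁺][CO₃²⁻] = 5.10×10⁻⁷
Since Q (5.10×10⁻⁷) exceeds Ksp (8.66×10⁻⁸), MgCO₃ will precipitate.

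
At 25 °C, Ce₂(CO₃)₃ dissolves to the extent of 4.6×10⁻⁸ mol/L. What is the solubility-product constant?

Ksp = 2.2×10⁻³⁵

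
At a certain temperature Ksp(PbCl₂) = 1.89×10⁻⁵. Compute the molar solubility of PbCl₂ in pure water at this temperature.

1.68×10⁻² M

PbCl₂(s) ⇌ Pb²⁺(aq) + 2 Cl⁻(aq)
If s mol/L of PbCl₂ dissolves, [Pb²⁺] = s and [Cl⁻] = 2s.
Ksp = [Pb²⁺][Cl⁻]^2 = s · (2s)^2 = 4s^3
4s^3 = 1.89×10⁻⁵  ⇒  s^3 = 4.73×10⁻⁶
s = (4.73×10⁻⁶)^(1/3) = 1.68×10⁻² M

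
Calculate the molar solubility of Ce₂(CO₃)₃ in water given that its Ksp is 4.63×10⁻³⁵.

5.33×10⁻⁸ M

Ce₂(CO₃)₃(s) ⇌ 2 Ce³⁺(aq) + 3 CO₃²⁻(aq)
Let s be the molar solubility. Then [Ce³⁺] = 2s and [CO₃²⁻] = 3s.
Ksp = [Ce³⁺]^2[CO₃²⁻]^3 = (2s)^2 · (3s)^3 = 108s^5
108s^5 = 4.63×10⁻³⁵  ⇒  s^5 = 4.29×10⁻³⁷
s = 5.33×10⁻⁸ M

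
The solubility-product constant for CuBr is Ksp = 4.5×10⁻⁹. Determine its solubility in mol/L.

CuBr(s) ⇌ Cu⁺(aq) + Br⁻(aq)
Call the molar solubility s, so that [Cu⁺] = s and [Br⁻] = s.
Ksp = [Cu⁺][Br⁻] = s · s = s^2
s^2 = 4.5×10⁻⁹
s = (4.5×10⁻⁹)^(1/2) = 6.7×10⁻⁵ mol L⁻¹

6.7×10⁻⁵ M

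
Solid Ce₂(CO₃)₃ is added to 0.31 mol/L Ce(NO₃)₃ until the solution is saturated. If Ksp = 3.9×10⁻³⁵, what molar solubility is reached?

Ce₂(CO₃)₃(s) ⇌ 2 Ce³⁺(aq) + 3 CO₃²⁻(aq)
The solution already contains Ce³⁺ at 0.31 mol/L. Let s be the molar solubility of Ce₂(CO₃)₃.
[Ce³⁺] ≈ 0.31 mol/L (common ion dominates); [CO₃²⁻] = 3s.
Ksp = [Ce³⁺]^2[CO₃²⁻]^3 = (0.31)^2(3s)^3
(3s)^3 = 3.9×10⁻³⁵ / (0.31)^2 = 4.1×10⁻³⁴
s = 2.5×10⁻¹² mol/L

2.5×10⁻¹² M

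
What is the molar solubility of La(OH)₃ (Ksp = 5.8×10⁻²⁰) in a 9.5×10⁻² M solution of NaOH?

6.8×10⁻¹⁷ M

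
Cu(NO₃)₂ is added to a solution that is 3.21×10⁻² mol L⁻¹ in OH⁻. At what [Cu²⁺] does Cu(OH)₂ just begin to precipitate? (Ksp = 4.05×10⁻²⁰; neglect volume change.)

Each salt precipitates once Q = Ksp for that salt.
Cu(OH)₂(s) ⇌ Cu²⁺(aq) + 2 OH⁻(aq)
Ksp = [Cu²⁺][OH⁻]^2 = [Cu²⁺](3.21×10⁻²)^2
[Cu²⁺] = 4.05×10⁻²⁰ / (3.21×10⁻²)^2 = 3.93×10⁻¹⁷
[Cu²⁺] = 3.93×10⁻¹⁷ mol L⁻¹

3.93×10⁻¹⁷ M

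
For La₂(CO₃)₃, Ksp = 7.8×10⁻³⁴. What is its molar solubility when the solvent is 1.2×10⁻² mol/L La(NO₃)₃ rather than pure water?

5.9×10⁻¹¹ M

La₂(CO₃)₃(s) ⇌ 2 La³⁺(aq) + 3 CO₃²⁻(aq)
Let s be the solubility of La₂(CO₃)₃ here. The common ion gives [La³⁺] ≈ 1.2×10⁻² mol/L, and [CO₃²⁻] = 3s.
Ksp = [La³⁺]^2[CO₃²⁻]^3 = (1.2×10⁻²)^2(3s)^3
(3s)^3 = 7.8×10⁻³⁴ / (1.2×10⁻²)^2 = 5.4×10⁻³⁰
s = 5.9×10⁻¹¹ mol/L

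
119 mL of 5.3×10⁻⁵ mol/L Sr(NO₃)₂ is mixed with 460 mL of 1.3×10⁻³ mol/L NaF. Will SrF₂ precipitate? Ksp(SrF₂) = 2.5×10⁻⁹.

No

After mixing, V = 119 mL + 460 mL = 579 mL.
[Sr²⁺] = (5.3×10⁻⁵)(119)/579 = 1.1×10⁻⁵ mol/L
[F⁻] = (1.3×10⁻³)(460)/579 = 1.0×10⁻³ mol/L
Q = [Sr²⁺][F⁻]^2 = 1.2×10⁻¹¹
Since Q (1.2×10⁻¹¹) is less than Ksp (2.5×10⁻⁹), no SrF₂ precipitates.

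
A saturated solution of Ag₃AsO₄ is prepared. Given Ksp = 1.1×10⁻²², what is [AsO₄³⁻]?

1.4×10⁻⁶ M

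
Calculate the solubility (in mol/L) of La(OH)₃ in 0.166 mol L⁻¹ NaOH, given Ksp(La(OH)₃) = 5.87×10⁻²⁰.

La(OH)₃(s) ⇌ La³⁺(aq) + 3 OH⁻(aq)
Let s be the solubility of La(OH)₃ here. The common ion gives [OH⁻] ≈ 0.166 mol L⁻¹, and [La³⁺] = s.
Ksp = [La³⁺][OH⁻]^3 = s(0.166)^3
s = 5.87×10⁻²⁰ / (0.166)^3 = 1.28×10⁻¹⁷
s = 1.28×10⁻¹⁷ mol L⁻¹

1.28×10⁻¹⁷ M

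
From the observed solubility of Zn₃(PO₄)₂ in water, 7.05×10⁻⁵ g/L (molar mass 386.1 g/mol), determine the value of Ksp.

Ksp = 2.19×10⁻³²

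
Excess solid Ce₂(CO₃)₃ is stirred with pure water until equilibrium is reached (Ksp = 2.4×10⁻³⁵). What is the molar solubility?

4.7×10⁻⁸ M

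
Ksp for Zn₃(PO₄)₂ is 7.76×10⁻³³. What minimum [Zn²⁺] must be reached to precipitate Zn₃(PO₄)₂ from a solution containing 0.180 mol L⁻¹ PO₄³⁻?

Each salt precipitates once Q = Ksp for that salt.
Zn₃(PO₄)₂(s) ⇌ 3 Zn²⁺(aq) + 2 PO₄³⁻(aq)
Ksp = [Zn²⁺]^3[PO₄³⁻]^2 = [Zn²⁺]^3(0.180)^2
[Zn²⁺]^3 = 7.76×10⁻³³ / (0.180)^2 = 2.40×10⁻³¹
[Zn²⁺] = 6.21×10⁻¹¹ mol L⁻¹

6.21×10⁻¹¹ M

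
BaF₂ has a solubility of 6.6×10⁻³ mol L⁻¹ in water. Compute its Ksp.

BaF₂(s) ⇌ Ba²⁺(aq) + 2 F⁻(aq)
Call the molar solubility s, so that [Ba²⁺] = s and [F⁻] = 2s.
Ksp = [Ba²⁺][F⁻]^2 = s · (2s)^2 = 4s^3
Ksp = 4 × (6.6×10⁻³)^3 = 1.1×10⁻⁶

Ksp = 1.1×10⁻⁶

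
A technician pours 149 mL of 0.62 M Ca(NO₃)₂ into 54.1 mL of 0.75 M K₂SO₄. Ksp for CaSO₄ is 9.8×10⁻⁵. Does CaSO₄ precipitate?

Yes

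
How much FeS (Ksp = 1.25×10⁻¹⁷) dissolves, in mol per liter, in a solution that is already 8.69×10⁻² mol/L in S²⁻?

1.44×10⁻¹⁶ M

FeS(s) ⇌ Fe²⁺(aq) + S²⁻(aq)
With S²⁻ already at 8.69×10⁻² mol/L and s small, take [S²⁻] ≈ 8.69×10⁻² mol/L and [Fe²⁺] = s.
Ksp = [Fe²⁺][S²⁻] = s(8.69×10⁻²)
s = 1.25×10⁻¹⁷ / (8.69×10⁻²) = 1.44×10⁻¹⁶
s = 1.44×10⁻¹⁶ mol/L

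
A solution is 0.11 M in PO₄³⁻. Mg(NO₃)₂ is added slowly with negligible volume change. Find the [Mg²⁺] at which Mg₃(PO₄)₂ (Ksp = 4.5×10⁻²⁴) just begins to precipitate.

7.2×10⁻⁸ M

Each salt precipitates once Q = Ksp for that salt.
Mg₃(PO₄)₂(s) ⇌ 3 Mg²⁺(aq) + 2 PO₄³⁻(aq)
Ksp = [Mg²⁺]^3[PO₄³⁻]^2 = [Mg²⁺]^3(0.11)^2
[Mg²⁺]^3 = 4.5×10⁻²⁴ / (0.11)^2 = 3.7×10⁻²²
[Mg²⁺] = 7.2×10⁻⁸ M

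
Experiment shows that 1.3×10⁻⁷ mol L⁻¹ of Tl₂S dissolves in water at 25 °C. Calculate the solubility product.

Ksp = 8.8×10⁻²¹

Tl₂S(s) ⇌ 2 Tl⁺(aq) + S²⁻(aq)
Call the molar solubility s, so that [Tl⁺] = 2s and [S²⁻] = s.
Ksp = [Tl⁺]^2[S²⁻] = (2s)^2 · s = 4s^3
Ksp = 4 × (1.3×10⁻⁷)^3 = 8.8×10⁻²¹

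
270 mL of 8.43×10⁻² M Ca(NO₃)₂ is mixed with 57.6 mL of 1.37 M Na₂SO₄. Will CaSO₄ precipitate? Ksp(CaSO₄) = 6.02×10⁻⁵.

Yes

Total volume after mixing = 270 + 57.6 = 327.6 mL.
[Ca²⁺] = (8.43×10⁻²)(270)/327.6 = 6.95×10⁻² M
[SO₄²⁻] = (1.37)(57.6)/327.6 = 0.241 M
Q = [Ca²⁺][SO₄²⁻] = 1.67×10⁻²
Q = 1.67×10⁻² > Ksp = 6.02×10⁻⁵, so the solution is supersaturated and CaSO₄ precipitates.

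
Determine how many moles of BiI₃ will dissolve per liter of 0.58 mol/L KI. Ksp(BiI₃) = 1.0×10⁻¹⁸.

BiI₃(s) ⇌ Bi³⁺(aq) + 3 I⁻(aq)
With I⁻ already at 0.58 mol/L and s small, take [I⁻] ≈ 0.58 mol/L and [Bi³⁺] = s.
Ksp = [Bi³⁺][I⁻]^3 = s(0.58)^3
s = 1.0×10⁻¹⁸ / (0.58)^3 = 5.1×10⁻¹⁸
s = 5.1×10⁻¹⁸ mol/L

5.1×10⁻¹⁸ M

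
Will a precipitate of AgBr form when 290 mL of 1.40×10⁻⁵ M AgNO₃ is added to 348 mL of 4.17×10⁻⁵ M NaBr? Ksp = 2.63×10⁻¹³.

Total volume after mixing = 290 + 348 = 638 mL.
[Ag⁺] = (1.40×10⁻⁵)(290)/638 = 6.36×10⁻⁶ M
[Br⁻] = (4.17×10⁻⁵)(348)/638 = 2.27×10⁻⁵ M
Q = [Ag⁺][Br⁻] = 1.45×10⁻¹⁰
Because Q > Ksp (1.45×10⁻¹⁰ vs 2.63×10⁻¹³), a precipitate of AgBr forms.

Yes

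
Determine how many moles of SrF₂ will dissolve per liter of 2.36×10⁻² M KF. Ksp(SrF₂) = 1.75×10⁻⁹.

SrF₂(s) ⇌ Sr²⁺(aq) + 2 F⁻(aq)
Let s be the solubility of SrF₂ here. The common ion gives [F⁻] ≈ 2.36×10⁻² M, and [Sr²⁺] = s.
Ksp = [Sr²⁺][F⁻]^2 = s(2.36×10⁻²)^2
s = 1.75×10⁻⁹ / (2.36×10⁻²)^2 = 3.14×10⁻⁶
s = 3.14×10⁻⁶ M

3.14×10⁻⁶ M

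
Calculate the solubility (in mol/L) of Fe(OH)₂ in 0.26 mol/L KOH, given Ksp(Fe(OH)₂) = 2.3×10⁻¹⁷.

Fe(OH)₂(s) ⇌ Fe²⁺(aq) + 2 OH⁻(aq)
The solution already contains OH⁻ at 0.26 mol/L. Let s be the molar solubility of Fe(OH)₂.
[OH⁻] ≈ 0.26 mol/L (common ion dominates); [Fe²⁺] = s.
Ksp = [Fe²⁺][OH⁻]^2 = s(0.26)^2
s = 2.3×10⁻¹⁷ / (0.26)^2 = 3.4×10⁻¹⁶
s = 3.4×10⁻¹⁶ mol/L

3.4×10⁻¹⁶ M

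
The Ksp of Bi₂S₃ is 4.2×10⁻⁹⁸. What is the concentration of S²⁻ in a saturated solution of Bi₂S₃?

3.9×10⁻²⁰ M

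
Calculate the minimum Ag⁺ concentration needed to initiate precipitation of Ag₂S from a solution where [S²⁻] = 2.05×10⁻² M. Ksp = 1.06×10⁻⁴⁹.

A salt starts to precipitate once the ion product Q reaches its Ksp.
Ag₂S(s) ⇌ 2 Ag⁺(aq) + S²⁻(aq)
Ksp = [Ag⁺]^2[S²⁻] = [Ag⁺]^2(2.05×10⁻²)
[Ag⁺]^2 = 1.06×10⁻⁴⁹ / (2.05×10⁻²) = 5.17×10⁻⁴⁸
[Ag⁺] = 2.27×10⁻²⁴ M

2.27×10⁻²⁴ M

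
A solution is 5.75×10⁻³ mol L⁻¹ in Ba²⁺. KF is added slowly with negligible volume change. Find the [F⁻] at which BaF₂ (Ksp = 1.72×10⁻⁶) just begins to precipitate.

1.73×10⁻² M

The threshold for precipitation is Q = Ksp.
BaF₂(s) ⇌ Ba²⁺(aq) + 2 F⁻(aq)
Ksp = [Ba²⁺][F⁻]^2 = [F⁻]^2(5.75×10⁻³)
[F⁻]^2 = 1.72×10⁻⁶ / (5.75×10⁻³) = 2.99×10⁻⁴
[F⁻] = 1.73×10⁻² mol L⁻¹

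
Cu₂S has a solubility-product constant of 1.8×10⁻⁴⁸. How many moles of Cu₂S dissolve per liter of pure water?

7.7×10⁻¹⁷ M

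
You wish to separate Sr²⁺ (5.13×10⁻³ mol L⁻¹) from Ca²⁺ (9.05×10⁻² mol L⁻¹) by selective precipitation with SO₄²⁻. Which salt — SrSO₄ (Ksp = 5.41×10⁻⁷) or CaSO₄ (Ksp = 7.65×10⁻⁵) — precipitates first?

SrSO₄

Precipitation of each salt begins when its ion product equals Ksp.
For SrSO₄: [SO₄²⁻] = (Ksp/[Sr²⁺]) = 1.05×10⁻⁴ mol L⁻¹
For CaSO₄: [SO₄²⁻] = (Ksp/[Ca²⁺]) = 8.45×10⁻⁴ mol L⁻¹
SrSO₄ requires the lower [SO₄²⁻], so it precipitates first.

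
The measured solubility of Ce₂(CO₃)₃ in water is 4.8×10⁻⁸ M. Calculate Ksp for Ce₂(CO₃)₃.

Ce₂(CO₃)₃(s) ⇌ 2 Ce³⁺(aq) + 3 CO₃²⁻(aq)
Let s be the molar solubility. Then [Ce³⁺] = 2s and [CO₃²⁻] = 3s.
Ksp = [Ce³⁺]^2[CO₃²⁻]^3 = (2s)^2 · (3s)^3 = 108s^5
Ksp = 108 × (4.8×10⁻⁸)^5 = 2.8×10⁻³⁵

Ksp = 2.8×10⁻³⁵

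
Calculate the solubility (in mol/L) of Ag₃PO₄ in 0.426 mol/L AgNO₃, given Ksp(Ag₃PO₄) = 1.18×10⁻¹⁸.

1.53×10⁻¹⁷ M

Ag₃PO₄(s) ⇌ 3 Ag⁺(aq) + PO₄³⁻(aq)
With Ag⁺ already at 0.426 mol/L and s small, take [Ag⁺] ≈ 0.426 mol/L and [PO₄³⁻] = s.
Ksp = [Ag⁺]^3[PO₄³⁻] = (0.426)^3s
s = 1.18×10⁻¹⁸ / (0.426)^3 = 1.53×10⁻¹⁷
s = 1.53×10⁻¹⁷ mol/L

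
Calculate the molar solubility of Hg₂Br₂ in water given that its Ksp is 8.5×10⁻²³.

2.8×10⁻⁸ M

Hg₂Br₂(s) ⇌ Hg₂²⁺(aq) + 2 Br⁻(aq)
For each mole of Hg₂Br₂ that dissolves per liter, [Hg₂²⁺] = s and [Br⁻] = 2s; let s denote this solubility.
Ksp = [Hg₂²⁺][Br⁻]^2 = s · (2s)^2 = 4s^3
4s^3 = 8.5×10⁻²³  ⇒  s^3 = 2.1×10⁻²³
Taking the 3rd root, s = 2.8×10⁻⁸ M.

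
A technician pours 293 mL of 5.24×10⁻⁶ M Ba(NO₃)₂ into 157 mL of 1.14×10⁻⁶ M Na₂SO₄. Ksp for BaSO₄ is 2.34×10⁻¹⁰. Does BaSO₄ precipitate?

The combined volume is 450 mL.
[Ba²⁺] = (5.24×10⁻⁶)(293)/450 = 3.41×10⁻⁶ M
[SO₄²⁻] = (1.14×10⁻⁶)(157)/450 = 3.98×10⁻⁷ M
Q = [Ba²⁺][SO₄²⁻] = 1.36×10⁻¹²
Q = 1.36×10⁻¹² < Ksp = 2.34×10⁻¹⁰, so the solution is unsaturated and no precipitate forms.

No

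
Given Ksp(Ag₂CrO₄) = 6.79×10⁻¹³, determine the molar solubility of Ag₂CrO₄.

5.54×10⁻⁵ M

Ag₂CrO₄(s) ⇌ 2 Ag⁺(aq) + CrO₄²⁻(aq)
If s mol/L of Ag₂CrO₄ dissolves, [Ag⁺] = 2s and [CrO₄²⁻] = s.
Ksp = [Ag⁺]^2[CrO₄²⁻] = (2s)^2 · s = 4s^3
4s^3 = 6.79×10⁻¹³  ⇒  s^3 = 1.70×10⁻¹³
s = 5.54×10⁻⁵ mol L⁻¹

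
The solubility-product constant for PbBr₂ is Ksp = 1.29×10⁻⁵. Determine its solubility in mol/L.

PbBr₂(s) ⇌ Pb²⁺(aq) + 2 Br⁻(aq)
For each mole of PbBr₂ that dissolves per liter, [Pb²⁺] = s and [Br⁻] = 2s; let s denote this solubility.
Ksp = [Pb²⁺][Br⁻]^2 = s · (2s)^2 = 4s^3
4s^3 = 1.29×10⁻⁵  ⇒  s^3 = 3.23×10⁻⁶
s = 1.48×10⁻² mol/L

1.48×10⁻² M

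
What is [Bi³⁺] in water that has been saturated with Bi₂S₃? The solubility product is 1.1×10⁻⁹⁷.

3.2×10⁻²⁰ M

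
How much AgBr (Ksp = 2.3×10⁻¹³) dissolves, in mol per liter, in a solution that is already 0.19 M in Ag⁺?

AgBr(s) ⇌ Ag⁺(aq) + Br⁻(aq)
The solution already contains Ag⁺ at 0.19 M. Let s be the molar solubility of AgBr.
[Ag⁺] ≈ 0.19 M (common ion dominates); [Br⁻] = s.
Ksp = [Ag⁺][Br⁻] = (0.19)s
s = 2.3×10⁻¹³ / (0.19) = 1.2×10⁻¹²
s = 1.2×10⁻¹² M

1.2×10⁻¹² M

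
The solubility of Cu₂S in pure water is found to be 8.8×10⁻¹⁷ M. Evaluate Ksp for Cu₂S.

Ksp = 2.7×10⁻⁴⁸

Cu₂S(s) ⇌ 2 Cu⁺(aq) + S²⁻(aq)
Let s be the molar solubility. Then [Cu⁺] = 2s and [S²⁻] = s.
Ksp = [Cu⁺]^2[S²⁻] = (2s)^2 · s = 4s^3
Ksp = 4 × (8.8×10⁻¹⁷)^3 = 2.7×10⁻⁴⁸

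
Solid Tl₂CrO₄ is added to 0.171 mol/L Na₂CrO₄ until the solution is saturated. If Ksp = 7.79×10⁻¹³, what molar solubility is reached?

1.07×10⁻⁶ M

Tl₂CrO₄(s) ⇌ 2 Tl⁺(aq) + CrO₄²⁻(aq)
Let s be the solubility of Tl₂CrO₄ here. The common ion gives [CrO₄²⁻] ≈ 0.171 mol/L, and [Tl⁺] = 2s.
Ksp = [Tl⁺]^2[CrO₄²⁻] = (2s)^2(0.171)
(2s)^2 = 7.79×10⁻¹³ / (0.171) = 4.56×10⁻¹²
s = 1.07×10⁻⁶ mol/L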